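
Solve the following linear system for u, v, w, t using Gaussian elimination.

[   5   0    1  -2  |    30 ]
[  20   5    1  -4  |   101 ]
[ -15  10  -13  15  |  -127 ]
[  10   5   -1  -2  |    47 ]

Forward elimination on [A|b]:
R2 <- R2 - (4)*R1:  [   0    5   -3    4  -19 ]
R3 <- R3 - (-3)*R1:  [   0   10  -10    9  -37 ]
R4 <- R4 - (2)*R1:  [   0    5   -3    2  -13 ]
R3 <- R3 - (2)*R2:  [  0   0  -4   1   1 ]
R4 <- R4 - (1)*R2:  [  0   0   0  -2   6 ]
Row echelon form:
[ 5  0   1  -2  |   30 ]
[ 0  5  -3   4  |  -19 ]
[ 0  0  -4   1  |    1 ]
[ 0  0   0  -2  |    6 ]
Back-substitution:
t = (6) / -2 = -3
w = (1 - (1)*(-3)) / -4 = -1
v = (-19 - (-3)*(-1) - (4)*(-3)) / 5 = -2
u = (30 - (1)*(-1) - (-2)*(-3)) / 5 = 5

(5, -2, -1, -3)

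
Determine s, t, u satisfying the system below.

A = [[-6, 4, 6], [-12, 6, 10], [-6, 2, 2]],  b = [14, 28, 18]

(-3, 2, -2)

Forward elimination on [A|b]:
R2 <- R2 - (2)*R1:  [  0  -2  -2   0 ]
R3 <- R3 - (1)*R1:  [  0  -2  -4   4 ]
R3 <- R3 - (1)*R2:  [  0   0  -2   4 ]
Row echelon form:
[ -6   4   6  |  14 ]
[  0  -2  -2  |   0 ]
[  0   0  -2  |   4 ]
Back-substitution:
u = (4) / -2 = -2
t = (0 - (-2)*(-2)) / -2 = 2
s = (14 - (4)*(2) - (6)*(-2)) / -6 = -3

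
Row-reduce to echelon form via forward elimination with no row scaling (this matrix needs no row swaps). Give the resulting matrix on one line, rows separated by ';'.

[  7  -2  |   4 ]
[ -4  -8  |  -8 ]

REF = [7 -2 4; 0 -64/7 -40/7]

Forward elimination:
R2 <- R2 - (-4/7)*R1:  [     0  -64/7  -40/7 ]
Row echelon form:
[ 7     -2  |      4 ]
[ 0  -64/7  |  -40/7 ]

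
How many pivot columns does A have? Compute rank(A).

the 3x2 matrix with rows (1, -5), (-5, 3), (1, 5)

Row reduction:
R2 <- R2 - (-5)*R1:  [   0  -22 ]
R3 <- R3 - (1)*R1:  [  0  10 ]
R3 <- R3 - (-5/11)*R2:  [ 0  0 ]
Row echelon form:
[ 1   -5 ]
[ 0  -22 ]
[ 0    0 ]
Nonzero rows / pivot columns: 2

rank(A) = 2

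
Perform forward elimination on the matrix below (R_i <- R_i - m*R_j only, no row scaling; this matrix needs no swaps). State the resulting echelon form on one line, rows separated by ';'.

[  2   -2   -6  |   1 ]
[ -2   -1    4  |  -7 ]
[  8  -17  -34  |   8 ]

Forward elimination:
R2 <- R2 - (-1)*R1:  [  0  -3  -2  -6 ]
R3 <- R3 - (4)*R1:  [   0   -9  -10    4 ]
R3 <- R3 - (3)*R2:  [  0   0  -4  22 ]
Row echelon form:
[ 2  -2  -6  |   1 ]
[ 0  -3  -2  |  -6 ]
[ 0   0  -4  |  22 ]

REF = [2 -2 -6 1; 0 -3 -2 -6; 0 0 -4 22]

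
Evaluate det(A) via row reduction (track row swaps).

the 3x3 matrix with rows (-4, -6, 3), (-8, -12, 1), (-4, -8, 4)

det(A) = 40

Forward elimination:
R2 <- R2 - (2)*R1:  [  0   0  -5 ]
R3 <- R3 - (1)*R1:  [  0  -2   1 ]
R2 <-> R3   (pivot in column 2 was zero)
[ -4  -6   3 ]
[  0  -2   1 ]
[  0   0  -5 ]
Upper-triangular form:
[ -4  -6   3 ]
[  0  -2   1 ]
[  0   0  -5 ]
det(A) = (-1)^1 * (-4) * (-2) * (-5) = 40  (1 row swap -> sign -1)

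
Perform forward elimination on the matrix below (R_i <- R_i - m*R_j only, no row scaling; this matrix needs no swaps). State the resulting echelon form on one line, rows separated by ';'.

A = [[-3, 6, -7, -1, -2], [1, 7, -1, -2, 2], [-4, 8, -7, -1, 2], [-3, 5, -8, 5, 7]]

REF = [-3 6 -7 -1 -2; 0 9 -10/3 -7/3 4/3; 0 0 7/3 1/3 14/3; 0 0 0 374/63 107/9]

Forward elimination:
R2 <- R2 - (-1/3)*R1:  [     0      9  -10/3   -7/3    4/3 ]
R3 <- R3 - (4/3)*R1:  [    0     0   7/3   1/3  14/3 ]
R4 <- R4 - (1)*R1:  [  0  -1  -1   6   9 ]
R4 <- R4 - (-1/9)*R2:  [      0       0  -37/27  155/27  247/27 ]
R4 <- R4 - (-37/63)*R3:  [      0       0       0  374/63   107/9 ]
Row echelon form:
[ -3  6     -7      -1     -2 ]
[  0  9  -10/3    -7/3    4/3 ]
[  0  0    7/3     1/3   14/3 ]
[  0  0      0  374/63  107/9 ]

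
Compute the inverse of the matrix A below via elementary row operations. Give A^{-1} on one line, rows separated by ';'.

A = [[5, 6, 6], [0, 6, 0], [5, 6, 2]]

Gauss-Jordan on [A | I]:
R1 <- (1/5)*R1:  [   1  6/5  6/5  |  1/5    0    0 ]
R3 <- R3 - (5)*R1:  [  0   0  -4  |  -1   0   1 ]
R2 <- (1/6)*R2:  [   0    1    0  |    0  1/6    0 ]
R1 <- R1 - (6/5)*R2:  [    1     0   6/5  |   1/5  -1/5     0 ]
R3 <- (1/-4)*R3:  [    0     0     1  |   1/4     0  -1/4 ]
R1 <- R1 - (6/5)*R3:  [     1      0      0  |  -1/10   -1/5   3/10 ]
Right block of [I | A^{-1}] is the inverse:
[ -1/10  -1/5  3/10 ]
[     0   1/6     0 ]
[   1/4     0  -1/4 ]

inverse = [-1/10 -1/5 3/10; 0 1/6 0; 1/4 0 -1/4]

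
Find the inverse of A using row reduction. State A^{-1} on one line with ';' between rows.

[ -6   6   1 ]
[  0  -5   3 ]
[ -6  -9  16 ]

inverse = [-53/180 -7/12 23/180; -1/10 -1/2 1/10; -1/6 -1/2 1/6]

Gauss-Jordan on [A | I]:
R1 <- (1/-6)*R1:  [    1    -1  -1/6  |  -1/6     0     0 ]
R3 <- R3 - (-6)*R1:  [   0  -15   15  |   -1    0    1 ]
R2 <- (1/-5)*R2:  [    0     1  -3/5  |     0  -1/5     0 ]
R1 <- R1 - (-1)*R2:  [      1       0  -23/30  |    -1/6    -1/5       0 ]
R3 <- R3 - (-15)*R2:  [  0   0   6  |  -1  -3   1 ]
R3 <- (1/6)*R3:  [    0     0     1  |  -1/6  -1/2   1/6 ]
R1 <- R1 - (-23/30)*R3:  [       1        0        0  |  -53/180    -7/12   23/180 ]
R2 <- R2 - (-3/5)*R3:  [     0      1      0  |  -1/10   -1/2   1/10 ]
Right block of [I | A^{-1}] is the inverse:
[ -53/180  -7/12  23/180 ]
[   -1/10   -1/2    1/10 ]
[    -1/6   -1/2     1/6 ]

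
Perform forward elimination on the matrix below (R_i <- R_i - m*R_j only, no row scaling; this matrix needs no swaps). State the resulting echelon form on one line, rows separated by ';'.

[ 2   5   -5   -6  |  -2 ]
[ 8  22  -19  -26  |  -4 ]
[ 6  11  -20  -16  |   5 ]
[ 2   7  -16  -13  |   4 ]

REF = [2 5 -5 -6 -2; 0 2 1 -2 4; 0 0 -3 -2 19; 0 0 0 3 -74]

Forward elimination:
R2 <- R2 - (4)*R1:  [  0   2   1  -2   4 ]
R3 <- R3 - (3)*R1:  [  0  -4  -5   2  11 ]
R4 <- R4 - (1)*R1:  [   0    2  -11   -7    6 ]
R3 <- R3 - (-2)*R2:  [  0   0  -3  -2  19 ]
R4 <- R4 - (1)*R2:  [   0    0  -12   -5    2 ]
R4 <- R4 - (4)*R3:  [   0    0    0    3  -74 ]
Row echelon form:
[ 2  5  -5  -6  |   -2 ]
[ 0  2   1  -2  |    4 ]
[ 0  0  -3  -2  |   19 ]
[ 0  0   0   3  |  -74 ]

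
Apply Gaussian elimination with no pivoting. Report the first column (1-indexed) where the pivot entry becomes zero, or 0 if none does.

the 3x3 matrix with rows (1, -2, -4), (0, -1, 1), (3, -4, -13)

Naive forward elimination:
R3 <- R3 - (3)*R1:  [  0   2  -1 ]
R3 <- R3 - (-2)*R2:  [ 0  0  1 ]
All pivots nonzero; naive elimination completes without hitting a zero pivot.

first zero-pivot column = 0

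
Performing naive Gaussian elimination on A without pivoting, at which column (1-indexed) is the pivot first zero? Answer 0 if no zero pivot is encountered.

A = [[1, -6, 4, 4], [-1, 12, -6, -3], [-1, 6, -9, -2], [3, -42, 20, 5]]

first zero-pivot column = 0

Naive forward elimination:
R2 <- R2 - (-1)*R1:  [  0   6  -2   1 ]
R3 <- R3 - (-1)*R1:  [  0   0  -5   2 ]
R4 <- R4 - (3)*R1:  [   0  -24    8   -7 ]
R4 <- R4 - (-4)*R2:  [  0   0   0  -3 ]
All pivots nonzero; naive elimination completes without hitting a zero pivot.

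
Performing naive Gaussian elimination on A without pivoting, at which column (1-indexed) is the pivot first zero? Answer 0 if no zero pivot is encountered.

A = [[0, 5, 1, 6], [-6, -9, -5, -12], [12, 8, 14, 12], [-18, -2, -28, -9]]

Naive forward elimination:
Pivot entry (1,1) is zero but row 2 has -6 in column 1 -> naive elimination stops; a row interchange (e.g. R1 <-> R2) would be required here.

first zero-pivot column = 1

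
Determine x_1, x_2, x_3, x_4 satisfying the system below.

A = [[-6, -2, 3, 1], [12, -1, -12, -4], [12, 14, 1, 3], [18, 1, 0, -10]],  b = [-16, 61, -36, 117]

Forward elimination on [A|b]:
R2 <- R2 - (-2)*R1:  [  0  -5  -6  -2  29 ]
R3 <- R3 - (-2)*R1:  [   0   10    7    5  -68 ]
R4 <- R4 - (-3)*R1:  [  0  -5   9  -7  69 ]
R3 <- R3 - (-2)*R2:  [   0    0   -5    1  -10 ]
R4 <- R4 - (1)*R2:  [  0   0  15  -5  40 ]
R4 <- R4 - (-3)*R3:  [  0   0   0  -2  10 ]
Row echelon form:
[ -6  -2   3   1  |  -16 ]
[  0  -5  -6  -2  |   29 ]
[  0   0  -5   1  |  -10 ]
[  0   0   0  -2  |   10 ]
Back-substitution:
x_4 = (10) / -2 = -5
x_3 = (-10 - (1)*(-5)) / -5 = 1
x_2 = (29 - (-6)*(1) - (-2)*(-5)) / -5 = -5
x_1 = (-16 - (-2)*(-5) - (3)*(1) - (1)*(-5)) / -6 = 4

(4, -5, 1, -5)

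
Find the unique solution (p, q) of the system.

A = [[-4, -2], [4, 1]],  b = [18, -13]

Forward elimination on [A|b]:
R2 <- R2 - (-1)*R1:  [  0  -1   5 ]
Row echelon form:
[ -4  -2  |  18 ]
[  0  -1  |   5 ]
Back-substitution:
q = (5) / -1 = -5
p = (18 - (-2)*(-5)) / -4 = -2

(-2, -5)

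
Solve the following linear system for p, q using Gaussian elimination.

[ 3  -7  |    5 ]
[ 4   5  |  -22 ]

(-3, -2)

Forward elimination on [A|b]:
R2 <- R2 - (4/3)*R1:  [     0   43/3  -86/3 ]
Row echelon form:
[ 3    -7  |      5 ]
[ 0  43/3  |  -86/3 ]
Back-substitution:
q = (-86/3) / (43/3) = -2
p = (5 - (-7)*(-2)) / 3 = -3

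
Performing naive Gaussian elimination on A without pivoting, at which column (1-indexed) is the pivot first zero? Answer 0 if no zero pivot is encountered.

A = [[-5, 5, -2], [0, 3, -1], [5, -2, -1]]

Naive forward elimination:
R3 <- R3 - (-1)*R1:  [  0   3  -3 ]
R3 <- R3 - (1)*R2:  [  0   0  -2 ]
All pivots nonzero; naive elimination completes without hitting a zero pivot.

first zero-pivot column = 0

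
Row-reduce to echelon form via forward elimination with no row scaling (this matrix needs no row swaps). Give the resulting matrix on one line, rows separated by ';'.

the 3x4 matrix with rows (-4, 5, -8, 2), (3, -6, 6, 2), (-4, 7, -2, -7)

Forward elimination:
R2 <- R2 - (-3/4)*R1:  [    0  -9/4     0   7/2 ]
R3 <- R3 - (1)*R1:  [  0   2   6  -9 ]
R3 <- R3 - (-8/9)*R2:  [     0      0      6  -53/9 ]
Row echelon form:
[ -4     5  -8      2 ]
[  0  -9/4   0    7/2 ]
[  0     0   6  -53/9 ]

REF = [-4 5 -8 2; 0 -9/4 0 7/2; 0 0 6 -53/9]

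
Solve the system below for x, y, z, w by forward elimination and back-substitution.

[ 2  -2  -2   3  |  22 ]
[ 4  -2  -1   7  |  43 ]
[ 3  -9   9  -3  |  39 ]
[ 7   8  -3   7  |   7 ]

Forward elimination on [A|b]:
R2 <- R2 - (2)*R1:  [  0   2   3   1  -1 ]
R3 <- R3 - (3/2)*R1:  [     0     -6     12  -15/2      6 ]
R4 <- R4 - (7/2)*R1:  [    0    15     4  -7/2   -70 ]
R3 <- R3 - (-3)*R2:  [    0     0    21  -9/2     3 ]
R4 <- R4 - (15/2)*R2:  [      0       0   -37/2     -11  -125/2 ]
R4 <- R4 - (-37/42)*R3:  [       0        0        0  -419/28   -419/7 ]
Row echelon form:
[ 2  -2  -2        3  |      22 ]
[ 0   2   3        1  |      -1 ]
[ 0   0  21     -9/2  |       3 ]
[ 0   0   0  -419/28  |  -419/7 ]
Back-substitution:
w = (-419/7) / (-419/28) = 4
z = (3 - (-9/2)*(4)) / 21 = 1
y = (-1 - (3)*(1) - (1)*(4)) / 2 = -4
x = (22 - (-2)*(-4) - (-2)*(1) - (3)*(4)) / 2 = 2

(2, -4, 1, 4)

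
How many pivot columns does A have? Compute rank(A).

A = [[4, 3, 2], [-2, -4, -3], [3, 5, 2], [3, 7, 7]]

Row reduction:
R2 <- R2 - (-1/2)*R1:  [    0  -5/2    -2 ]
R3 <- R3 - (3/4)*R1:  [    0  11/4   1/2 ]
R4 <- R4 - (3/4)*R1:  [    0  19/4  11/2 ]
R3 <- R3 - (-11/10)*R2:  [      0       0  -17/10 ]
R4 <- R4 - (-19/10)*R2:  [     0      0  17/10 ]
R4 <- R4 - (-1)*R3:  [ 0  0  0 ]
Row echelon form:
[ 4     3       2 ]
[ 0  -5/2      -2 ]
[ 0     0  -17/10 ]
[ 0     0       0 ]
Nonzero rows / pivot columns: 3

rank(A) = 3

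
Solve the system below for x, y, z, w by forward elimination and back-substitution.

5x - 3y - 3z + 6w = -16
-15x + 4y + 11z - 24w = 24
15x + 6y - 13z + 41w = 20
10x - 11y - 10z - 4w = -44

(-2, 4, -2, 0)

Forward elimination on [A|b]:
R2 <- R2 - (-3)*R1:  [   0   -5    2   -6  -24 ]
R3 <- R3 - (3)*R1:  [  0  15  -4  23  68 ]
R4 <- R4 - (2)*R1:  [   0   -5   -4  -16  -12 ]
R3 <- R3 - (-3)*R2:  [  0   0   2   5  -4 ]
R4 <- R4 - (1)*R2:  [   0    0   -6  -10   12 ]
R4 <- R4 - (-3)*R3:  [ 0  0  0  5  0 ]
Row echelon form:
[ 5  -3  -3   6  |  -16 ]
[ 0  -5   2  -6  |  -24 ]
[ 0   0   2   5  |   -4 ]
[ 0   0   0   5  |    0 ]
Back-substitution:
w = (0) / 5 = 0
z = (-4 - (5)*(0)) / 2 = -2
y = (-24 - (2)*(-2) - (-6)*(0)) / -5 = 4
x = (-16 - (-3)*(4) - (-3)*(-2) - (6)*(0)) / 5 = -2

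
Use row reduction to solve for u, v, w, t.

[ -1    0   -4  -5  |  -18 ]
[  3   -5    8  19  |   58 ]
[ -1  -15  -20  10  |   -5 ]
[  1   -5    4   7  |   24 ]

(-5, 0, 2, 3)

Forward elimination on [A|b]:
R2 <- R2 - (-3)*R1:  [  0  -5  -4   4   4 ]
R3 <- R3 - (1)*R1:  [   0  -15  -16   15   13 ]
R4 <- R4 - (-1)*R1:  [  0  -5   0   2   6 ]
R3 <- R3 - (3)*R2:  [  0   0  -4   3   1 ]
R4 <- R4 - (1)*R2:  [  0   0   4  -2   2 ]
R4 <- R4 - (-1)*R3:  [ 0  0  0  1  3 ]
Row echelon form:
[ -1   0  -4  -5  |  -18 ]
[  0  -5  -4   4  |    4 ]
[  0   0  -4   3  |    1 ]
[  0   0   0   1  |    3 ]
Back-substitution:
t = (3) / 1 = 3
w = (1 - (3)*(3)) / -4 = 2
v = (4 - (-4)*(2) - (4)*(3)) / -5 = 0
u = (-18 - (-4)*(2) - (-5)*(3)) / -1 = -5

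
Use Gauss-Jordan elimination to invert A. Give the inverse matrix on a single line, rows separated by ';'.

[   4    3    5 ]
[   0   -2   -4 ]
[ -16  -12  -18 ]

inverse = [3/4 3/8 1/8; -4 -1/2 -1; 2 0 1/2]

Gauss-Jordan on [A | I]:
R1 <- (1/4)*R1:  [   1  3/4  5/4  |  1/4    0    0 ]
R3 <- R3 - (-16)*R1:  [ 0  0  2  |  4  0  1 ]
R2 <- (1/-2)*R2:  [    0     1     2  |     0  -1/2     0 ]
R1 <- R1 - (3/4)*R2:  [    1     0  -1/4  |   1/4   3/8     0 ]
R3 <- (1/2)*R3:  [   0    0    1  |    2    0  1/2 ]
R1 <- R1 - (-1/4)*R3:  [   1    0    0  |  3/4  3/8  1/8 ]
R2 <- R2 - (2)*R3:  [    0     1     0  |    -4  -1/2    -1 ]
Right block of [I | A^{-1}] is the inverse:
[ 3/4   3/8  1/8 ]
[  -4  -1/2   -1 ]
[   2     0  1/2 ]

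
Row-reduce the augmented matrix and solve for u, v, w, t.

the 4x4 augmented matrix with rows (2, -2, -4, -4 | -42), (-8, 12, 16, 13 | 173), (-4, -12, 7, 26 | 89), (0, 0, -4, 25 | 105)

(4, 5, 5, 5)

Forward elimination on [A|b]:
R2 <- R2 - (-4)*R1:  [  0   4   0  -3   5 ]
R3 <- R3 - (-2)*R1:  [   0  -16   -1   18    5 ]
R3 <- R3 - (-4)*R2:  [  0   0  -1   6  25 ]
R4 <- R4 - (4)*R3:  [ 0  0  0  1  5 ]
Row echelon form:
[ 2  -2  -4  -4  |  -42 ]
[ 0   4   0  -3  |    5 ]
[ 0   0  -1   6  |   25 ]
[ 0   0   0   1  |    5 ]
Back-substitution:
t = (5) / 1 = 5
w = (25 - (6)*(5)) / -1 = 5
v = (5 - (-3)*(5)) / 4 = 5
u = (-42 - (-2)*(5) - (-4)*(5) - (-4)*(5)) / 2 = 4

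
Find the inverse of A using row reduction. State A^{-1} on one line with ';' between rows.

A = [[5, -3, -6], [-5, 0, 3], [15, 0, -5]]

inverse = [0 1/4 3/20; -1/3 -13/12 -1/4; 0 3/4 1/4]

Gauss-Jordan on [A | I]:
R1 <- (1/5)*R1:  [    1  -3/5  -6/5  |   1/5     0     0 ]
R2 <- R2 - (-5)*R1:  [  0  -3  -3  |   1   1   0 ]
R3 <- R3 - (15)*R1:  [  0   9  13  |  -3   0   1 ]
R2 <- (1/-3)*R2:  [    0     1     1  |  -1/3  -1/3     0 ]
R1 <- R1 - (-3/5)*R2:  [    1     0  -3/5  |     0  -1/5     0 ]
R3 <- R3 - (9)*R2:  [ 0  0  4  |  0  3  1 ]
R3 <- (1/4)*R3:  [   0    0    1  |    0  3/4  1/4 ]
R1 <- R1 - (-3/5)*R3:  [    1     0     0  |     0   1/4  3/20 ]
R2 <- R2 - (1)*R3:  [      0       1       0  |    -1/3  -13/12    -1/4 ]
Right block of [I | A^{-1}] is the inverse:
[    0     1/4  3/20 ]
[ -1/3  -13/12  -1/4 ]
[    0     3/4   1/4 ]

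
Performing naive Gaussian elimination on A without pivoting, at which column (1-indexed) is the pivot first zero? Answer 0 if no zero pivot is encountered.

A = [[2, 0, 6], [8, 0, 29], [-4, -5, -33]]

Naive forward elimination:
R2 <- R2 - (4)*R1:  [ 0  0  5 ]
R3 <- R3 - (-2)*R1:  [   0   -5  -21 ]
Matrix at this point:
[ 2   0    6 ]
[ 0   0    5 ]
[ 0  -5  -21 ]
Pivot entry (2,2) is zero but row 3 has -5 in column 2 -> naive elimination stops; a row interchange (e.g. R2 <-> R3) would be required here.

first zero-pivot column = 2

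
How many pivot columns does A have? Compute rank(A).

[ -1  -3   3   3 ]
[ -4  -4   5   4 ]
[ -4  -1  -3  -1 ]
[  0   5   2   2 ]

rank(A) = 4

Row reduction:
R2 <- R2 - (4)*R1:  [  0   8  -7  -8 ]
R3 <- R3 - (4)*R1:  [   0   11  -15  -13 ]
R3 <- R3 - (11/8)*R2:  [     0      0  -43/8     -2 ]
R4 <- R4 - (5/8)*R2:  [    0     0  51/8     7 ]
R4 <- R4 - (-51/43)*R3:  [      0       0       0  199/43 ]
Row echelon form:
[ -1  -3      3       3 ]
[  0   8     -7      -8 ]
[  0   0  -43/8      -2 ]
[  0   0      0  199/43 ]
Nonzero rows / pivot columns: 4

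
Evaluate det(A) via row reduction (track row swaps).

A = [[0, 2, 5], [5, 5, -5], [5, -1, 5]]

det(A) = -250

Forward elimination:
R1 <-> R2   (pivot in column 1 was zero)
[ 5   5  -5 ]
[ 0   2   5 ]
[ 5  -1   5 ]
R3 <- R3 - (1)*R1:  [  0  -6  10 ]
R3 <- R3 - (-3)*R2:  [  0   0  25 ]
Upper-triangular form:
[ 5  5  -5 ]
[ 0  2   5 ]
[ 0  0  25 ]
det(A) = (-1)^1 * (5) * (2) * (25) = -250  (1 row swap -> sign -1)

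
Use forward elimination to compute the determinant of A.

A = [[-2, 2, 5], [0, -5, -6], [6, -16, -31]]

det(A) = -40

Forward elimination:
R3 <- R3 - (-3)*R1:  [   0  -10  -16 ]
R3 <- R3 - (2)*R2:  [  0   0  -4 ]
Upper-triangular form:
[ -2   2   5 ]
[  0  -5  -6 ]
[  0   0  -4 ]
det(A) = (-1)^0 * (-2) * (-5) * (-4) = -40  (0 row swaps -> sign +1)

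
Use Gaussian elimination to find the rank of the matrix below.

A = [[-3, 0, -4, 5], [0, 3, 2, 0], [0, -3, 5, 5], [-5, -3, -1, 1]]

rank(A) = 4

Row reduction:
R4 <- R4 - (5/3)*R1:  [     0     -3   17/3  -22/3 ]
R3 <- R3 - (-1)*R2:  [ 0  0  7  5 ]
R4 <- R4 - (-1)*R2:  [     0      0   23/3  -22/3 ]
R4 <- R4 - (23/21)*R3:  [       0        0        0  -269/21 ]
Row echelon form:
[ -3  0  -4        5 ]
[  0  3   2        0 ]
[  0  0   7        5 ]
[  0  0   0  -269/21 ]
Nonzero rows / pivot columns: 4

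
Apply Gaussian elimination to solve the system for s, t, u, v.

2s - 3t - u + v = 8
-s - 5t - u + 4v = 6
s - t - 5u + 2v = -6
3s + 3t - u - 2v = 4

(5, 1, 4, 5)

Forward elimination on [A|b]:
R2 <- R2 - (-1/2)*R1:  [     0  -13/2   -3/2    9/2     10 ]
R3 <- R3 - (1/2)*R1:  [    0   1/2  -9/2   3/2   -10 ]
R4 <- R4 - (3/2)*R1:  [    0  15/2   1/2  -7/2    -8 ]
R3 <- R3 - (-1/13)*R2:  [       0        0   -60/13    24/13  -120/13 ]
R4 <- R4 - (-15/13)*R2:  [      0       0  -16/13   22/13   46/13 ]
R4 <- R4 - (4/15)*R3:  [   0    0    0  6/5    6 ]
Row echelon form:
[ 2     -3      -1      1  |        8 ]
[ 0  -13/2    -3/2    9/2  |       10 ]
[ 0      0  -60/13  24/13  |  -120/13 ]
[ 0      0       0    6/5  |        6 ]
Back-substitution:
v = (6) / (6/5) = 5
u = (-120/13 - (24/13)*(5)) / (-60/13) = 4
t = (10 - (-3/2)*(4) - (9/2)*(5)) / (-13/2) = 1
s = (8 - (-3)*(1) - (-1)*(4) - (1)*(5)) / 2 = 5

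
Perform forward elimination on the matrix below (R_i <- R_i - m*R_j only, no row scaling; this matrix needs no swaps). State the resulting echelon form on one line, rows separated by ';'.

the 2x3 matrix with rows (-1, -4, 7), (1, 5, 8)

REF = [-1 -4 7; 0 1 15]

Forward elimination:
R2 <- R2 - (-1)*R1:  [  0   1  15 ]
Row echelon form:
[ -1  -4   7 ]
[  0   1  15 ]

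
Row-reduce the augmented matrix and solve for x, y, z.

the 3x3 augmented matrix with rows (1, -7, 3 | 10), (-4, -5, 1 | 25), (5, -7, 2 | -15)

(-5, 0, 5)

Forward elimination on [A|b]:
R2 <- R2 - (-4)*R1:  [   0  -33   13   65 ]
R3 <- R3 - (5)*R1:  [   0   28  -13  -65 ]
R3 <- R3 - (-28/33)*R2:  [       0        0   -65/33  -325/33 ]
Row echelon form:
[ 1   -7       3  |       10 ]
[ 0  -33      13  |       65 ]
[ 0    0  -65/33  |  -325/33 ]
Back-substitution:
z = (-325/33) / (-65/33) = 5
y = (65 - (13)*(5)) / -33 = 0
x = (10 - (-7)*(0) - (3)*(5)) / 1 = -5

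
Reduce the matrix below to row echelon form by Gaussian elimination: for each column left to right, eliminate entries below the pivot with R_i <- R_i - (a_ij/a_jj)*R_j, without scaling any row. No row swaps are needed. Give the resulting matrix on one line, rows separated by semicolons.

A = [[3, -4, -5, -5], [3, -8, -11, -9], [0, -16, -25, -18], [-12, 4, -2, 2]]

REF = [3 -4 -5 -5; 0 -4 -6 -4; 0 0 -1 -2; 0 0 0 2]

Forward elimination:
R2 <- R2 - (1)*R1:  [  0  -4  -6  -4 ]
R4 <- R4 - (-4)*R1:  [   0  -12  -22  -18 ]
R3 <- R3 - (4)*R2:  [  0   0  -1  -2 ]
R4 <- R4 - (3)*R2:  [  0   0  -4  -6 ]
R4 <- R4 - (4)*R3:  [ 0  0  0  2 ]
Row echelon form:
[ 3  -4  -5  -5 ]
[ 0  -4  -6  -4 ]
[ 0   0  -1  -2 ]
[ 0   0   0   2 ]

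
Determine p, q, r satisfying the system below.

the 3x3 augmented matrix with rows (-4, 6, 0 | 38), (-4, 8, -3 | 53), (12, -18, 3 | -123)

Forward elimination on [A|b]:
R2 <- R2 - (1)*R1:  [  0   2  -3  15 ]
R3 <- R3 - (-3)*R1:  [  0   0   3  -9 ]
Row echelon form:
[ -4  6   0  |  38 ]
[  0  2  -3  |  15 ]
[  0  0   3  |  -9 ]
Back-substitution:
r = (-9) / 3 = -3
q = (15 - (-3)*(-3)) / 2 = 3
p = (38 - (6)*(3)) / -4 = -5

(-5, 3, -3)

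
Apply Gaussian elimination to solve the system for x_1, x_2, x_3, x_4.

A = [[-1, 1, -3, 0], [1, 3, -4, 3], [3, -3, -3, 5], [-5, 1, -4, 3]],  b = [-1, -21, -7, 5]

(-3, -4, 0, -2)

Forward elimination on [A|b]:
R2 <- R2 - (-1)*R1:  [   0    4   -7    3  -22 ]
R3 <- R3 - (-3)*R1:  [   0    0  -12    5  -10 ]
R4 <- R4 - (5)*R1:  [  0  -4  11   3  10 ]
R4 <- R4 - (-1)*R2:  [   0    0    4    6  -12 ]
R4 <- R4 - (-1/3)*R3:  [     0      0      0   23/3  -46/3 ]
Row echelon form:
[ -1  1   -3     0  |     -1 ]
[  0  4   -7     3  |    -22 ]
[  0  0  -12     5  |    -10 ]
[  0  0    0  23/3  |  -46/3 ]
Back-substitution:
x_4 = (-46/3) / (23/3) = -2
x_3 = (-10 - (5)*(-2)) / -12 = 0
x_2 = (-22 - (-7)*(0) - (3)*(-2)) / 4 = -4
x_1 = (-1 - (1)*(-4) - (-3)*(0)) / -1 = -3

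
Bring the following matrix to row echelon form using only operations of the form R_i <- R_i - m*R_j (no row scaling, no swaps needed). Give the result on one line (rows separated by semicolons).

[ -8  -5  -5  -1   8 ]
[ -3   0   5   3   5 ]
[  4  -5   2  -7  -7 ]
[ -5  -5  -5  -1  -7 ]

Forward elimination:
R2 <- R2 - (3/8)*R1:  [    0  15/8  55/8  27/8     2 ]
R3 <- R3 - (-1/2)*R1:  [     0  -15/2   -1/2  -15/2     -3 ]
R4 <- R4 - (5/8)*R1:  [     0  -15/8  -15/8   -3/8    -12 ]
R3 <- R3 - (-4)*R2:  [  0   0  27   6   5 ]
R4 <- R4 - (-1)*R2:  [   0    0    5    3  -10 ]
R4 <- R4 - (5/27)*R3:  [       0        0        0     17/9  -295/27 ]
Row echelon form:
[ -8    -5    -5    -1        8 ]
[  0  15/8  55/8  27/8        2 ]
[  0     0    27     6        5 ]
[  0     0     0  17/9  -295/27 ]

REF = [-8 -5 -5 -1 8; 0 15/8 55/8 27/8 2; 0 0 27 6 5; 0 0 0 17/9 -295/27]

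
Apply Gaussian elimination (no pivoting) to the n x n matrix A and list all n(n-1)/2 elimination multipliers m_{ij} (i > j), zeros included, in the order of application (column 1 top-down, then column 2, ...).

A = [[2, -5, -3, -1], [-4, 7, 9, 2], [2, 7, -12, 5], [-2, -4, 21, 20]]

Forward elimination:
R2 <- R2 - (-2)*R1:  [  0  -3   3   0 ]
R3 <- R3 - (1)*R1:  [  0  12  -9   6 ]
R4 <- R4 - (-1)*R1:  [  0  -9  18  19 ]
R3 <- R3 - (-4)*R2:  [ 0  0  3  6 ]
R4 <- R4 - (3)*R2:  [  0   0   9  19 ]
R4 <- R4 - (3)*R3:  [ 0  0  0  1 ]
Multipliers (in order of application): m_{21} = -2, m_{31} = 1, m_{41} = -1, m_{32} = -4, m_{42} = 3, m_{43} = 3

multipliers: -2, 1, -1, -4, 3, 3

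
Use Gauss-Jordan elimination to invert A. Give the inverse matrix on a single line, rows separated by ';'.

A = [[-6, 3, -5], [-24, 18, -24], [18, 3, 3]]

inverse = [7/8 -1/6 1/8; -5/2 1/2 -1/6; -11/4 1/2 -1/4]

Gauss-Jordan on [A | I]:
R1 <- (1/-6)*R1:  [    1  -1/2   5/6  |  -1/6     0     0 ]
R2 <- R2 - (-24)*R1:  [  0   6  -4  |  -4   1   0 ]
R3 <- R3 - (18)*R1:  [   0   12  -12  |    3    0    1 ]
R2 <- (1/6)*R2:  [    0     1  -2/3  |  -2/3   1/6     0 ]
R1 <- R1 - (-1/2)*R2:  [    1     0   1/2  |  -1/2  1/12     0 ]
R3 <- R3 - (12)*R2:  [  0   0  -4  |  11  -2   1 ]
R3 <- (1/-4)*R3:  [     0      0      1  |  -11/4    1/2   -1/4 ]
R1 <- R1 - (1/2)*R3:  [    1     0     0  |   7/8  -1/6   1/8 ]
R2 <- R2 - (-2/3)*R3:  [    0     1     0  |  -5/2   1/2  -1/6 ]
Right block of [I | A^{-1}] is the inverse:
[   7/8  -1/6   1/8 ]
[  -5/2   1/2  -1/6 ]
[ -11/4   1/2  -1/4 ]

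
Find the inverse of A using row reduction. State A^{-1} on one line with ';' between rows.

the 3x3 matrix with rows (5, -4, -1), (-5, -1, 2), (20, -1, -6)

inverse = [-8/25 23/25 9/25; -2/5 2/5 1/5; -1 3 1]

Gauss-Jordan on [A | I]:
R1 <- (1/5)*R1:  [    1  -4/5  -1/5  |   1/5     0     0 ]
R2 <- R2 - (-5)*R1:  [  0  -5   1  |   1   1   0 ]
R3 <- R3 - (20)*R1:  [  0  15  -2  |  -4   0   1 ]
R2 <- (1/-5)*R2:  [    0     1  -1/5  |  -1/5  -1/5     0 ]
R1 <- R1 - (-4/5)*R2:  [     1      0  -9/25  |   1/25  -4/25      0 ]
R3 <- R3 - (15)*R2:  [  0   0   1  |  -1   3   1 ]
R1 <- R1 - (-9/25)*R3:  [     1      0      0  |  -8/25  23/25   9/25 ]
R2 <- R2 - (-1/5)*R3:  [    0     1     0  |  -2/5   2/5   1/5 ]
Right block of [I | A^{-1}] is the inverse:
[ -8/25  23/25  9/25 ]
[  -2/5    2/5   1/5 ]
[    -1      3     1 ]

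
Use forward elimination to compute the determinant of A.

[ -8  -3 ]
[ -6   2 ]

det(A) = -34

Forward elimination:
R2 <- R2 - (3/4)*R1:  [    0  17/4 ]
Upper-triangular form:
[ -8    -3 ]
[  0  17/4 ]
det(A) = (-1)^0 * (-8) * (17/4) = -34  (0 row swaps -> sign +1)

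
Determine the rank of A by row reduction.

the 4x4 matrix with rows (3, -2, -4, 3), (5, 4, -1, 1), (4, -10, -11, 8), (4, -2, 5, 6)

Row reduction:
R2 <- R2 - (5/3)*R1:  [    0  22/3  17/3    -4 ]
R3 <- R3 - (4/3)*R1:  [     0  -22/3  -17/3      4 ]
R4 <- R4 - (4/3)*R1:  [    0   2/3  31/3     2 ]
R3 <- R3 - (-1)*R2:  [ 0  0  0  0 ]
R4 <- R4 - (1/11)*R2:  [      0       0  108/11   26/11 ]
R3 <-> R4   (pivot in column 3 was zero)
[ 3    -2      -4      3 ]
[ 0  22/3    17/3     -4 ]
[ 0     0  108/11  26/11 ]
[ 0     0       0      0 ]
Row echelon form:
[ 3    -2      -4      3 ]
[ 0  22/3    17/3     -4 ]
[ 0     0  108/11  26/11 ]
[ 0     0       0      0 ]
Nonzero rows / pivot columns: 3

rank(A) = 3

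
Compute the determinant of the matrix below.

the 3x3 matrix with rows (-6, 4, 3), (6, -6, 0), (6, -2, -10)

det(A) = -48

Forward elimination:
R2 <- R2 - (-1)*R1:  [  0  -2   3 ]
R3 <- R3 - (-1)*R1:  [  0   2  -7 ]
R3 <- R3 - (-1)*R2:  [  0   0  -4 ]
Upper-triangular form:
[ -6   4   3 ]
[  0  -2   3 ]
[  0   0  -4 ]
det(A) = (-1)^0 * (-6) * (-2) * (-4) = -48  (0 row swaps -> sign +1)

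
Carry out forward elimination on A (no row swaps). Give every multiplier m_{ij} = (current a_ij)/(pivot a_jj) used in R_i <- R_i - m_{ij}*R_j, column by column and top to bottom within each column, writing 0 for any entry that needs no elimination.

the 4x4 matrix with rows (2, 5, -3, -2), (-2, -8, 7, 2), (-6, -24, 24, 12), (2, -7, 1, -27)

multipliers: -1, -3, 1, 3, 4, -4

Forward elimination:
R2 <- R2 - (-1)*R1:  [  0  -3   4   0 ]
R3 <- R3 - (-3)*R1:  [  0  -9  15   6 ]
R4 <- R4 - (1)*R1:  [   0  -12    4  -25 ]
R3 <- R3 - (3)*R2:  [ 0  0  3  6 ]
R4 <- R4 - (4)*R2:  [   0    0  -12  -25 ]
R4 <- R4 - (-4)*R3:  [  0   0   0  -1 ]
Multipliers (in order of application): m_{21} = -1, m_{31} = -3, m_{41} = 1, m_{32} = 3, m_{42} = 4, m_{43} = -4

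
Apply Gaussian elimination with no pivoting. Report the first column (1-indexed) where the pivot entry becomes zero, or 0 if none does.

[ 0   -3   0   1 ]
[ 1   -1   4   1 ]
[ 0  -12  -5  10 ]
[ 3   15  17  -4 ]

Naive forward elimination:
Pivot entry (1,1) is zero but row 2 has 1 in column 1 -> naive elimination stops; a row interchange (e.g. R1 <-> R2) would be required here.

first zero-pivot column = 1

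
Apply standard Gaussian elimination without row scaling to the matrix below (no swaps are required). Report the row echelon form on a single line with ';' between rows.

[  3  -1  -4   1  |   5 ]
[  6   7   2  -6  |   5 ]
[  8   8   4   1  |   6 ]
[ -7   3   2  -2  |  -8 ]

Forward elimination:
R2 <- R2 - (2)*R1:  [  0   9  10  -8  -5 ]
R3 <- R3 - (8/3)*R1:  [     0   32/3   44/3   -5/3  -22/3 ]
R4 <- R4 - (-7/3)*R1:  [     0    2/3  -22/3    1/3   11/3 ]
R3 <- R3 - (32/27)*R2:  [      0       0   76/27  211/27  -38/27 ]
R4 <- R4 - (2/27)*R2:  [       0        0  -218/27    25/27   109/27 ]
R4 <- R4 - (-109/38)*R3:  [      0       0       0  887/38       0 ]
Row echelon form:
[ 3  -1     -4       1  |       5 ]
[ 0   9     10      -8  |      -5 ]
[ 0   0  76/27  211/27  |  -38/27 ]
[ 0   0      0  887/38  |       0 ]

REF = [3 -1 -4 1 5; 0 9 10 -8 -5; 0 0 76/27 211/27 -38/27; 0 0 0 887/38 0]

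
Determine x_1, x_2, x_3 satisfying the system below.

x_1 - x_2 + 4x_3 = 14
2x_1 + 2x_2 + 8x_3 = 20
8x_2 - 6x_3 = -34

Forward elimination on [A|b]:
R2 <- R2 - (2)*R1:  [  0   4   0  -8 ]
R3 <- R3 - (2)*R2:  [   0    0   -6  -18 ]
Row echelon form:
[ 1  -1   4  |   14 ]
[ 0   4   0  |   -8 ]
[ 0   0  -6  |  -18 ]
Back-substitution:
x_3 = (-18) / -6 = 3
x_2 = (-8) / 4 = -2
x_1 = (14 - (-1)*(-2) - (4)*(3)) / 1 = 0

(0, -2, 3)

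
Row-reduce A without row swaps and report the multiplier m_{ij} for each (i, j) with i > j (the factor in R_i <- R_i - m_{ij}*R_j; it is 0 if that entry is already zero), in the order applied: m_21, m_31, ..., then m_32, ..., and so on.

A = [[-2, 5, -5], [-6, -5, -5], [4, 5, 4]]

multipliers: 3, -2, -3/4

Forward elimination:
R2 <- R2 - (3)*R1:  [   0  -20   10 ]
R3 <- R3 - (-2)*R1:  [  0  15  -6 ]
R3 <- R3 - (-3/4)*R2:  [   0    0  3/2 ]
Multipliers (in order of application): m_{21} = 3, m_{31} = -2, m_{32} = -3/4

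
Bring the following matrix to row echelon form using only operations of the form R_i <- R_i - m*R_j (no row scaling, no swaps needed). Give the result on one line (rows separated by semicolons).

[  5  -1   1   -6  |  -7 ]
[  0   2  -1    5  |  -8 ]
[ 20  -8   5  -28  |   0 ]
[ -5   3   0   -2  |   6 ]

REF = [5 -1 1 -6 -7; 0 2 -1 5 -8; 0 0 -1 6 12; 0 0 0 -1 31]

Forward elimination:
R3 <- R3 - (4)*R1:  [  0  -4   1  -4  28 ]
R4 <- R4 - (-1)*R1:  [  0   2   1  -8  -1 ]
R3 <- R3 - (-2)*R2:  [  0   0  -1   6  12 ]
R4 <- R4 - (1)*R2:  [   0    0    2  -13    7 ]
R4 <- R4 - (-2)*R3:  [  0   0   0  -1  31 ]
Row echelon form:
[ 5  -1   1  -6  |  -7 ]
[ 0   2  -1   5  |  -8 ]
[ 0   0  -1   6  |  12 ]
[ 0   0   0  -1  |  31 ]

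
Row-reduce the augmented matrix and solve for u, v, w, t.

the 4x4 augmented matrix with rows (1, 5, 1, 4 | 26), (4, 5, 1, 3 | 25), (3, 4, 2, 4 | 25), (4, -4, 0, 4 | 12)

(1, 2, -1, 4)

Forward elimination on [A|b]:
R2 <- R2 - (4)*R1:  [   0  -15   -3  -13  -79 ]
R3 <- R3 - (3)*R1:  [   0  -11   -1   -8  -53 ]
R4 <- R4 - (4)*R1:  [   0  -24   -4  -12  -92 ]
R3 <- R3 - (11/15)*R2:  [     0      0    6/5  23/15  74/15 ]
R4 <- R4 - (8/5)*R2:  [     0      0    4/5   44/5  172/5 ]
R4 <- R4 - (2/3)*R3:  [     0      0      0   70/9  280/9 ]
Row echelon form:
[ 1    5    1      4  |     26 ]
[ 0  -15   -3    -13  |    -79 ]
[ 0    0  6/5  23/15  |  74/15 ]
[ 0    0    0   70/9  |  280/9 ]
Back-substitution:
t = (280/9) / (70/9) = 4
w = (74/15 - (23/15)*(4)) / (6/5) = -1
v = (-79 - (-3)*(-1) - (-13)*(4)) / -15 = 2
u = (26 - (5)*(2) - (1)*(-1) - (4)*(4)) / 1 = 1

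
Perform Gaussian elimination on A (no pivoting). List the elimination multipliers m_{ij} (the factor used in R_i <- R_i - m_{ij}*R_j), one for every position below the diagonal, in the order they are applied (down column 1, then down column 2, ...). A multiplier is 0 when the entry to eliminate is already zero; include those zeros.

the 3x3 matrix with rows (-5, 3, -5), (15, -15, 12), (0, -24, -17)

Forward elimination:
R2 <- R2 - (-3)*R1:  [  0  -6  -3 ]
R3: entry in column 1 is already 0 -> m_{31} = 0 (no row operation needed)
R3 <- R3 - (4)*R2:  [  0   0  -5 ]
Multipliers (in order of application): m_{21} = -3, m_{31} = 0, m_{32} = 4

multipliers: -3, 0, 4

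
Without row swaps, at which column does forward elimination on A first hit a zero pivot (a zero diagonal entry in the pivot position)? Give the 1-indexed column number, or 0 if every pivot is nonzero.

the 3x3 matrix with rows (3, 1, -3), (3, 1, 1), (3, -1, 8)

Naive forward elimination:
R2 <- R2 - (1)*R1:  [ 0  0  4 ]
R3 <- R3 - (1)*R1:  [  0  -2  11 ]
Matrix at this point:
[ 3   1  -3 ]
[ 0   0   4 ]
[ 0  -2  11 ]
Pivot entry (2,2) is zero but row 3 has -2 in column 2 -> naive elimination stops; a row interchange (e.g. R2 <-> R3) would be required here.

first zero-pivot column = 2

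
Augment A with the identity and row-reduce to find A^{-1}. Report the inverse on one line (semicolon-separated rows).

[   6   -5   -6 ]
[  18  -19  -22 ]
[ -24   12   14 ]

Gauss-Jordan on [A | I]:
R1 <- (1/6)*R1:  [    1  -5/6    -1  |   1/6     0     0 ]
R2 <- R2 - (18)*R1:  [  0  -4  -4  |  -3   1   0 ]
R3 <- R3 - (-24)*R1:  [   0   -8  -10  |    4    0    1 ]
R2 <- (1/-4)*R2:  [    0     1     1  |   3/4  -1/4     0 ]
R1 <- R1 - (-5/6)*R2:  [     1      0   -1/6  |  19/24  -5/24      0 ]
R3 <- R3 - (-8)*R2:  [  0   0  -2  |  10  -2   1 ]
R3 <- (1/-2)*R3:  [    0     0     1  |    -5     1  -1/2 ]
R1 <- R1 - (-1/6)*R3:  [     1      0      0  |  -1/24  -1/24  -1/12 ]
R2 <- R2 - (1)*R3:  [    0     1     0  |  23/4  -5/4   1/2 ]
Right block of [I | A^{-1}] is the inverse:
[ -1/24  -1/24  -1/12 ]
[  23/4   -5/4    1/2 ]
[    -5      1   -1/2 ]

inverse = [-1/24 -1/24 -1/12; 23/4 -5/4 1/2; -5 1 -1/2]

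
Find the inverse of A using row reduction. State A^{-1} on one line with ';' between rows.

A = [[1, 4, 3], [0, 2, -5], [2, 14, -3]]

inverse = [16/3 9/2 -13/6; -5/6 -3/4 5/12; -1/3 -1/2 1/6]

Gauss-Jordan on [A | I]:
R3 <- R3 - (2)*R1:  [  0   6  -9  |  -2   0   1 ]
R2 <- (1/2)*R2:  [    0     1  -5/2  |     0   1/2     0 ]
R1 <- R1 - (4)*R2:  [  1   0  13  |   1  -2   0 ]
R3 <- R3 - (6)*R2:  [  0   0   6  |  -2  -3   1 ]
R3 <- (1/6)*R3:  [    0     0     1  |  -1/3  -1/2   1/6 ]
R1 <- R1 - (13)*R3:  [     1      0      0  |   16/3    9/2  -13/6 ]
R2 <- R2 - (-5/2)*R3:  [    0     1     0  |  -5/6  -3/4  5/12 ]
Right block of [I | A^{-1}] is the inverse:
[ 16/3   9/2  -13/6 ]
[ -5/6  -3/4   5/12 ]
[ -1/3  -1/2    1/6 ]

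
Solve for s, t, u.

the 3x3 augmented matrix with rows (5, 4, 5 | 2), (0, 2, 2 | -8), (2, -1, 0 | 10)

Forward elimination on [A|b]:
R3 <- R3 - (2/5)*R1:  [     0  -13/5     -2   46/5 ]
R3 <- R3 - (-13/10)*R2:  [    0     0   3/5  -6/5 ]
Row echelon form:
[ 5  4    5  |     2 ]
[ 0  2    2  |    -8 ]
[ 0  0  3/5  |  -6/5 ]
Back-substitution:
u = (-6/5) / (3/5) = -2
t = (-8 - (2)*(-2)) / 2 = -2
s = (2 - (4)*(-2) - (5)*(-2)) / 5 = 4

(4, -2, -2)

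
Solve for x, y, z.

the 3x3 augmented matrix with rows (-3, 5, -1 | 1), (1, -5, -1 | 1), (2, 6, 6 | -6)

Forward elimination on [A|b]:
R2 <- R2 - (-1/3)*R1:  [     0  -10/3   -4/3    4/3 ]
R3 <- R3 - (-2/3)*R1:  [     0   28/3   16/3  -16/3 ]
R3 <- R3 - (-14/5)*R2:  [    0     0   8/5  -8/5 ]
Row echelon form:
[ -3      5    -1  |     1 ]
[  0  -10/3  -4/3  |   4/3 ]
[  0      0   8/5  |  -8/5 ]
Back-substitution:
z = (-8/5) / (8/5) = -1
y = (4/3 - (-4/3)*(-1)) / (-10/3) = 0
x = (1 - (5)*(0) - (-1)*(-1)) / -3 = 0

(0, 0, -1)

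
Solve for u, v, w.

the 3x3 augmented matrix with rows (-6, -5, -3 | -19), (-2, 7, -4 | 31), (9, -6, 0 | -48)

Forward elimination on [A|b]:
R2 <- R2 - (1/3)*R1:  [     0   26/3     -3  112/3 ]
R3 <- R3 - (-3/2)*R1:  [      0   -27/2    -9/2  -153/2 ]
R3 <- R3 - (-81/52)*R2:  [       0        0  -477/52  -477/26 ]
Row echelon form:
[ -6    -5       -3  |      -19 ]
[  0  26/3       -3  |    112/3 ]
[  0     0  -477/52  |  -477/26 ]
Back-substitution:
w = (-477/26) / (-477/52) = 2
v = (112/3 - (-3)*(2)) / (26/3) = 5
u = (-19 - (-5)*(5) - (-3)*(2)) / -6 = -2

(-2, 5, 2)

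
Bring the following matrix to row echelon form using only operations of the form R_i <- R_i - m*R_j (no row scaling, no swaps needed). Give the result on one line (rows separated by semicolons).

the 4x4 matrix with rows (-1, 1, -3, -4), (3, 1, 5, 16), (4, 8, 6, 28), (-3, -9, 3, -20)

REF = [-1 1 -3 -4; 0 4 -4 4; 0 0 6 0; 0 0 0 4]

Forward elimination:
R2 <- R2 - (-3)*R1:  [  0   4  -4   4 ]
R3 <- R3 - (-4)*R1:  [  0  12  -6  12 ]
R4 <- R4 - (3)*R1:  [   0  -12   12   -8 ]
R3 <- R3 - (3)*R2:  [ 0  0  6  0 ]
R4 <- R4 - (-3)*R2:  [ 0  0  0  4 ]
Row echelon form:
[ -1  1  -3  -4 ]
[  0  4  -4   4 ]
[  0  0   6   0 ]
[  0  0   0   4 ]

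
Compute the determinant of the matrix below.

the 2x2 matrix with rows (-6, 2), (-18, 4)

Forward elimination:
R2 <- R2 - (3)*R1:  [  0  -2 ]
Upper-triangular form:
[ -6   2 ]
[  0  -2 ]
det(A) = (-1)^0 * (-6) * (-2) = 12  (0 row swaps -> sign +1)

det(A) = 12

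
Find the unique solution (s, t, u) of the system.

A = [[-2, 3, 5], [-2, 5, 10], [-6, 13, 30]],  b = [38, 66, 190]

Forward elimination on [A|b]:
R2 <- R2 - (1)*R1:  [  0   2   5  28 ]
R3 <- R3 - (3)*R1:  [  0   4  15  76 ]
R3 <- R3 - (2)*R2:  [  0   0   5  20 ]
Row echelon form:
[ -2  3  5  |  38 ]
[  0  2  5  |  28 ]
[  0  0  5  |  20 ]
Back-substitution:
u = (20) / 5 = 4
t = (28 - (5)*(4)) / 2 = 4
s = (38 - (3)*(4) - (5)*(4)) / -2 = -3

(-3, 4, 4)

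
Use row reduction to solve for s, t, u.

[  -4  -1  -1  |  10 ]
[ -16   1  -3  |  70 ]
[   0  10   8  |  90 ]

(-5, 5, 5)

Forward elimination on [A|b]:
R2 <- R2 - (4)*R1:  [  0   5   1  30 ]
R3 <- R3 - (2)*R2:  [  0   0   6  30 ]
Row echelon form:
[ -4  -1  -1  |  10 ]
[  0   5   1  |  30 ]
[  0   0   6  |  30 ]
Back-substitution:
u = (30) / 6 = 5
t = (30 - (1)*(5)) / 5 = 5
s = (10 - (-1)*(5) - (-1)*(5)) / -4 = -5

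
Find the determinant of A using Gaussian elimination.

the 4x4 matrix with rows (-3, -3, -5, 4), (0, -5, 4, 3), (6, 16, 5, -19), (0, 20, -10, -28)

det(A) = -270

Forward elimination:
R3 <- R3 - (-2)*R1:  [   0   10   -5  -11 ]
R3 <- R3 - (-2)*R2:  [  0   0   3  -5 ]
R4 <- R4 - (-4)*R2:  [   0    0    6  -16 ]
R4 <- R4 - (2)*R3:  [  0   0   0  -6 ]
Upper-triangular form:
[ -3  -3  -5   4 ]
[  0  -5   4   3 ]
[  0   0   3  -5 ]
[  0   0   0  -6 ]
det(A) = (-1)^0 * (-3) * (-5) * (3) * (-6) = -270  (0 row swaps -> sign +1)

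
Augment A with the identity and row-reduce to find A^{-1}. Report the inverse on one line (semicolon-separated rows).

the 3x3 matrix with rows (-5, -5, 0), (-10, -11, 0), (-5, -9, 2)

Gauss-Jordan on [A | I]:
R1 <- (1/-5)*R1:  [    1     1     0  |  -1/5     0     0 ]
R2 <- R2 - (-10)*R1:  [  0  -1   0  |  -2   1   0 ]
R3 <- R3 - (-5)*R1:  [  0  -4   2  |  -1   0   1 ]
R2 <- (1/-1)*R2:  [  0   1   0  |   2  -1   0 ]
R1 <- R1 - (1)*R2:  [     1      0      0  |  -11/5      1      0 ]
R3 <- R3 - (-4)*R2:  [  0   0   2  |   7  -4   1 ]
R3 <- (1/2)*R3:  [   0    0    1  |  7/2   -2  1/2 ]
Right block of [I | A^{-1}] is the inverse:
[ -11/5   1    0 ]
[     2  -1    0 ]
[   7/2  -2  1/2 ]

inverse = [-11/5 1 0; 2 -1 0; 7/2 -2 1/2]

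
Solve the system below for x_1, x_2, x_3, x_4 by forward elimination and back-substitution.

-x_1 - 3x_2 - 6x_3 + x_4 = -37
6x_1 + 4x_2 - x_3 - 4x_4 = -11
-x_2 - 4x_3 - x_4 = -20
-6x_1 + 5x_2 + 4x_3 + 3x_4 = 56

Forward elimination on [A|b]:
R2 <- R2 - (-6)*R1:  [    0   -14   -37     2  -233 ]
R4 <- R4 - (6)*R1:  [   0   23   40   -3  278 ]
R3 <- R3 - (1/14)*R2:  [      0       0  -19/14    -8/7  -47/14 ]
R4 <- R4 - (-23/14)*R2:  [        0         0   -291/14       2/7  -1467/14 ]
R4 <- R4 - (291/19)*R3:  [        0         0         0    338/19  -1014/19 ]
Row echelon form:
[ -1   -3      -6       1  |       -37 ]
[  0  -14     -37       2  |      -233 ]
[  0    0  -19/14    -8/7  |    -47/14 ]
[  0    0       0  338/19  |  -1014/19 ]
Back-substitution:
x_4 = (-1014/19) / (338/19) = -3
x_3 = (-47/14 - (-8/7)*(-3)) / (-19/14) = 5
x_2 = (-233 - (-37)*(5) - (2)*(-3)) / -14 = 3
x_1 = (-37 - (-3)*(3) - (-6)*(5) - (1)*(-3)) / -1 = -5

(-5, 3, 5, -3)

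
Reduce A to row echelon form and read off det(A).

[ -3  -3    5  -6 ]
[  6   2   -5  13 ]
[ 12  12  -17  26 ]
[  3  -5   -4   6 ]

det(A) = 144

Forward elimination:
R2 <- R2 - (-2)*R1:  [  0  -4   5   1 ]
R3 <- R3 - (-4)*R1:  [ 0  0  3  2 ]
R4 <- R4 - (-1)*R1:  [  0  -8   1   0 ]
R4 <- R4 - (2)*R2:  [  0   0  -9  -2 ]
R4 <- R4 - (-3)*R3:  [ 0  0  0  4 ]
Upper-triangular form:
[ -3  -3  5  -6 ]
[  0  -4  5   1 ]
[  0   0  3   2 ]
[  0   0  0   4 ]
det(A) = (-1)^0 * (-3) * (-4) * (3) * (4) = 144  (0 row swaps -> sign +1)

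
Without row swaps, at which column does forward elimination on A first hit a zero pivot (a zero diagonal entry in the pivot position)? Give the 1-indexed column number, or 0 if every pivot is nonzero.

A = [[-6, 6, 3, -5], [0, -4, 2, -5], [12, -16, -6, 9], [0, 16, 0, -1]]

first zero-pivot column = 0

Naive forward elimination:
R3 <- R3 - (-2)*R1:  [  0  -4   0  -1 ]
R3 <- R3 - (1)*R2:  [  0   0  -2   4 ]
R4 <- R4 - (-4)*R2:  [   0    0    8  -21 ]
R4 <- R4 - (-4)*R3:  [  0   0   0  -5 ]
All pivots nonzero; naive elimination completes without hitting a zero pivot.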